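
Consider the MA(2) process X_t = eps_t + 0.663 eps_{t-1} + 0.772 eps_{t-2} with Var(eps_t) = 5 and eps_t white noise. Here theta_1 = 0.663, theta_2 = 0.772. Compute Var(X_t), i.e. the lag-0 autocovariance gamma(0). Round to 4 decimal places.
\gamma(0) = 10.1778

For an MA(q) process X_t = eps_t + sum_i theta_i eps_{t-i} with
Var(eps_t) = sigma^2, the variance is
  gamma(0) = sigma^2 * (1 + sum_i theta_i^2).
  sum_i theta_i^2 = (0.663)^2 + (0.772)^2 = 0.439569 + 0.595984 = 1.035553.
  gamma(0) = 5 * (1 + 1.035553) = 5 * 2.035553 = 10.177765, which rounds to 10.1778.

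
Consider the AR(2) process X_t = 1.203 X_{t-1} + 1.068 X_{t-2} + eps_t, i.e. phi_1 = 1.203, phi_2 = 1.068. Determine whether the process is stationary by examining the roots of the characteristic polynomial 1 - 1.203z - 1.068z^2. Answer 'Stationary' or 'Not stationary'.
\text{Not stationary}

The AR(p) characteristic polynomial is P(z) = 1 - 1.203z - 1.068z^2.
Stationarity requires all roots to lie outside the unit circle, i.e. |z| > 1 for every root.
Set 1 + (-1.203) z + (-1.068) z^2 = 0, i.e. a z^2 + b z + c = 0 with a = -1.068, b = -1.203, c = 1.
Discriminant D = b^2 - 4ac = (-1.203)^2 - 4*(-1.068)*1 = 1.447209 - (-4.272) = 5.719209.
D >= 0, so the roots are real: z = (-b +/- sqrt(D)) / (2a) = (1.203 +/- 2.391487) / (-2.136).
  z_1 = (1.203 + 2.391487) / (-2.136) = -1.6828,   |z_1| = 1.6828.
  z_2 = (1.203 - 2.391487) / (-2.136) = 0.5564,   |z_2| = 0.5564.
Moduli of all roots: 1.6828, 0.5564.
All moduli strictly greater than 1? No.
Verdict: Not stationary.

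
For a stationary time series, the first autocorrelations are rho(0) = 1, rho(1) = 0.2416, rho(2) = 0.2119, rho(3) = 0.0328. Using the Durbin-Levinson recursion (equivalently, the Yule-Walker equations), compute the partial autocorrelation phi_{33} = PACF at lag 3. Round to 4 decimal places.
\phi_{33} = -0.0539

The PACF at lag k is phi_{kk}, the last component of the solution
to the Yule-Walker system G_k phi = r_k where
  (G_k)_{ij} = rho(|i - j|), (r_k)_i = rho(i), i,j = 1..k.
Equivalently, Durbin-Levinson gives phi_{kk} iteratively:
  phi_{11} = rho(1)
  phi_{kk} = [rho(k) - sum_{j=1..k-1} phi_{k-1,j} rho(k-j)]
            / [1 - sum_{j=1..k-1} phi_{k-1,j} rho(j)],
  phi_{k,j} = phi_{k-1,j} - phi_{kk} phi_{k-1,k-j},  j = 1..k-1.
Step k = 1:
  phi_11 = rho(1) = 0.2416.
Step k = 2:
  phi_22 = [rho(2) - phi_11 rho(1)] / [1 - phi_11 rho(1)] = [0.2119 - (0.2416)(0.2416)] / [1 - (0.2416)(0.2416)]
         = 0.15352944 / 0.94162944 = 0.163047.
  Update: phi_21 = phi_11 - phi_22 phi_11 = 0.2416 - (0.163047)(0.2416) = 0.202208.
Step k = 3:
  phi_33 = [rho(3) - phi_21 rho(2) - phi_22 rho(1)] / [1 - phi_21 rho(1) - phi_22 rho(2)]
    numerator   = 0.0328 - (0.202208)(0.2119) - (0.163047)(0.2416) = -0.04943991
    denominator = 1 - (0.202208)(0.2416) - (0.163047)(0.2119) = 0.91659699
  phi_33 = -0.04943991 / 0.91659699 = -0.0539.
Therefore phi_{33} = -0.0539.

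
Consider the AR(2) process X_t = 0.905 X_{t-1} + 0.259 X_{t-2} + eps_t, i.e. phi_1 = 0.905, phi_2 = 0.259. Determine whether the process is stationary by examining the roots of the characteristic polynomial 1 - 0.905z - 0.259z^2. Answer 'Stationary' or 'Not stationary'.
\text{Not stationary}

The AR(p) characteristic polynomial is P(z) = 1 - 0.905z - 0.259z^2.
Stationarity requires all roots to lie outside the unit circle, i.e. |z| > 1 for every root.
Set 1 + (-0.905) z + (-0.259) z^2 = 0, i.e. a z^2 + b z + c = 0 with a = -0.259, b = -0.905, c = 1.
Discriminant D = b^2 - 4ac = (-0.905)^2 - 4*(-0.259)*1 = 0.819025 - (-1.036) = 1.855025.
D >= 0, so the roots are real: z = (-b +/- sqrt(D)) / (2a) = (0.905 +/- 1.361993) / (-0.518).
  z_1 = (0.905 + 1.361993) / (-0.518) = -4.3764,   |z_1| = 4.3764.
  z_2 = (0.905 - 1.361993) / (-0.518) = 0.8822,   |z_2| = 0.8822.
Moduli of all roots: 4.3764, 0.8822.
All moduli strictly greater than 1? No.
Verdict: Not stationary.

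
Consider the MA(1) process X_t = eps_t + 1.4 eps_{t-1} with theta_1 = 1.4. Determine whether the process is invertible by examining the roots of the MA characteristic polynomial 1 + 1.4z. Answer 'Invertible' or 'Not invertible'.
\text{Not invertible}

The MA(q) characteristic polynomial is P(z) = 1 + 1.4z.
Invertibility requires all roots to lie outside the unit circle, i.e. |z| > 1 for every root.
This is linear in z: 1 + (1.4) z = 0  =>  z = -1/(1.4) = -0.714286,  |z| = 0.714286.
Moduli of all roots: 0.7143.
All moduli strictly greater than 1? No.
Verdict: Not invertible.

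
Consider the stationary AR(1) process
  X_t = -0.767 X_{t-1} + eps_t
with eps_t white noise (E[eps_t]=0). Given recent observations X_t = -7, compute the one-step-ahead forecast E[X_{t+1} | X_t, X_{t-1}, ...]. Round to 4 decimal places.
E[X_{t+1} \mid \mathcal F_t] = 5.3690

For an AR(p) model X_t = c + sum_i phi_i X_{t-i} + eps_t, the
one-step-ahead conditional mean is
  E[X_{t+1} | X_t, ...] = c + sum_i phi_i X_{t+1-i}.
Substitute known values:
  E[X_{t+1} | ...] = (-0.767) * (-7)
                   = 5.3690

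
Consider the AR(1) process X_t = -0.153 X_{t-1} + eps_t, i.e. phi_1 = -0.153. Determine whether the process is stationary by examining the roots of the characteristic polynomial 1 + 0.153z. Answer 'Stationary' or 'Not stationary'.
\text{Stationary}

The AR(p) characteristic polynomial is P(z) = 1 + 0.153z.
Stationarity requires all roots to lie outside the unit circle, i.e. |z| > 1 for every root.
This is linear in z: 1 + (0.153) z = 0  =>  z = -1/(0.153) = -6.535948,  |z| = 6.535948.
Moduli of all roots: 6.5359.
All moduli strictly greater than 1? Yes.
Verdict: Stationary.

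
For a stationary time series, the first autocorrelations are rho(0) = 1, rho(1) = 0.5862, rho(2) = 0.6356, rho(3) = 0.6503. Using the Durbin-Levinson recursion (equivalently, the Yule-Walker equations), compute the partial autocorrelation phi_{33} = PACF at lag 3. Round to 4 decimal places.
\phi_{33} = 0.3470

The PACF at lag k is phi_{kk}, the last component of the solution
to the Yule-Walker system G_k phi = r_k where
  (G_k)_{ij} = rho(|i - j|), (r_k)_i = rho(i), i,j = 1..k.
Equivalently, Durbin-Levinson gives phi_{kk} iteratively:
  phi_{11} = rho(1)
  phi_{kk} = [rho(k) - sum_{j=1..k-1} phi_{k-1,j} rho(k-j)]
            / [1 - sum_{j=1..k-1} phi_{k-1,j} rho(j)],
  phi_{k,j} = phi_{k-1,j} - phi_{kk} phi_{k-1,k-j},  j = 1..k-1.
Step k = 1:
  phi_11 = rho(1) = 0.5862.
Step k = 2:
  phi_22 = [rho(2) - phi_11 rho(1)] / [1 - phi_11 rho(1)] = [0.6356 - (0.5862)(0.5862)] / [1 - (0.5862)(0.5862)]
         = 0.29196956 / 0.65636956 = 0.444825.
  Update: phi_21 = phi_11 - phi_22 phi_11 = 0.5862 - (0.444825)(0.5862) = 0.325444.
Step k = 3:
  phi_33 = [rho(3) - phi_21 rho(2) - phi_22 rho(1)] / [1 - phi_21 rho(1) - phi_22 rho(2)]
    numerator   = 0.6503 - (0.325444)(0.6356) - (0.444825)(0.5862) = 0.18269165
    denominator = 1 - (0.325444)(0.5862) - (0.444825)(0.6356) = 0.52649421
  phi_33 = 0.18269165 / 0.52649421 = 0.347.
Therefore phi_{33} = 0.3470.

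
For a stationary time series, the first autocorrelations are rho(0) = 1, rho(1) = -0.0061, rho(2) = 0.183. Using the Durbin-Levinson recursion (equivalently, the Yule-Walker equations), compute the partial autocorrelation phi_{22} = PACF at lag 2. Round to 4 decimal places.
\phi_{22} = 0.1830

The PACF at lag k is phi_{kk}, the last component of the solution
to the Yule-Walker system G_k phi = r_k where
  (G_k)_{ij} = rho(|i - j|), (r_k)_i = rho(i), i,j = 1..k.
Equivalently, Durbin-Levinson gives phi_{kk} iteratively:
  phi_{11} = rho(1)
  phi_{kk} = [rho(k) - sum_{j=1..k-1} phi_{k-1,j} rho(k-j)]
            / [1 - sum_{j=1..k-1} phi_{k-1,j} rho(j)],
  phi_{k,j} = phi_{k-1,j} - phi_{kk} phi_{k-1,k-j},  j = 1..k-1.
Step k = 1:
  phi_11 = rho(1) = -0.0061.
Step k = 2:
  phi_22 = [rho(2) - phi_11 rho(1)] / [1 - phi_11 rho(1)] = [0.183 - (-0.0061)(-0.0061)] / [1 - (-0.0061)(-0.0061)]
         = 0.18296279 / 0.99996279 = 0.183.
Therefore phi_{22} = 0.1830.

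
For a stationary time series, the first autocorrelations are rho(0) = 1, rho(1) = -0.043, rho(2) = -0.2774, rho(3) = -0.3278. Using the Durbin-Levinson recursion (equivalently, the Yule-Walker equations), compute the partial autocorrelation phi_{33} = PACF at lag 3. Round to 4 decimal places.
\phi_{33} = -0.3860

The PACF at lag k is phi_{kk}, the last component of the solution
to the Yule-Walker system G_k phi = r_k where
  (G_k)_{ij} = rho(|i - j|), (r_k)_i = rho(i), i,j = 1..k.
Equivalently, Durbin-Levinson gives phi_{kk} iteratively:
  phi_{11} = rho(1)
  phi_{kk} = [rho(k) - sum_{j=1..k-1} phi_{k-1,j} rho(k-j)]
            / [1 - sum_{j=1..k-1} phi_{k-1,j} rho(j)],
  phi_{k,j} = phi_{k-1,j} - phi_{kk} phi_{k-1,k-j},  j = 1..k-1.
Step k = 1:
  phi_11 = rho(1) = -0.043.
Step k = 2:
  phi_22 = [rho(2) - phi_11 rho(1)] / [1 - phi_11 rho(1)] = [-0.2774 - (-0.043)(-0.043)] / [1 - (-0.043)(-0.043)]
         = -0.279249 / 0.998151 = -0.279766.
  Update: phi_21 = phi_11 - phi_22 phi_11 = -0.043 - (-0.279766)(-0.043) = -0.05503.
Step k = 3:
  phi_33 = [rho(3) - phi_21 rho(2) - phi_22 rho(1)] / [1 - phi_21 rho(1) - phi_22 rho(2)]
    numerator   = -0.3278 - (-0.05503)(-0.2774) - (-0.279766)(-0.043) = -0.35509526
    denominator = 1 - (-0.05503)(-0.043) - (-0.279766)(-0.2774) = 0.92002654
  phi_33 = -0.35509526 / 0.92002654 = -0.386.
Therefore phi_{33} = -0.3860.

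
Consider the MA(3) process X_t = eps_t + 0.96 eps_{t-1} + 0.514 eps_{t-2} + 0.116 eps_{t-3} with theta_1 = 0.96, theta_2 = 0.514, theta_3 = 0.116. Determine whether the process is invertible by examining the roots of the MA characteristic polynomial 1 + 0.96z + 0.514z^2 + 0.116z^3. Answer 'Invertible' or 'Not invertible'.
\text{Invertible}

The MA(q) characteristic polynomial is P(z) = 1 + 0.96z + 0.514z^2 + 0.116z^3.
Invertibility requires all roots to lie outside the unit circle, i.e. |z| > 1 for every root.
Degree 3: look for a simple real root z0 first, then factor out (1 - z/z0) and solve the remaining quadratic.
Testing z0 = -2.5: P(-2.5) = 1 + (0.96)(-2.5) + (0.514)(-2.5)^2 + (0.116)(-2.5)^3
  = 1 + (-2.4) + (3.2125) + (-1.8125) = 0.  So z_0 = -2.5 is a root, |z_0| = 2.5.
Divide out the factor (1 + 0.4 z) = (1 - z/z0) (since 1/z0 = -0.4):
  P(z) = (1 + 0.4 z)(1 + (0.56) z + (0.29) z^2)
  [check: z-coef 0.56 - (-0.4) = 0.96; z^2-coef 0.29 - (-0.4)(0.56) = 0.514; z^3-coef -(-0.4)(0.29) = 0.116.]
Remaining roots from the quadratic factor 1 + (0.56) z + (0.29) z^2:
  Set 1 + (0.56) z + (0.29) z^2 = 0, i.e. a z^2 + b z + c = 0 with a = 0.29, b = 0.56, c = 1.
  Discriminant D = b^2 - 4ac = (0.56)^2 - 4*(0.29)*1 = 0.3136 - (1.16) = -0.8464.
  D < 0, so the roots are the complex-conjugate pair z = (-b +/- i sqrt(-D)) / (2a) = -0.9655 +/- 1.5862i.
  For a conjugate pair |z|^2 = z * conj(z) = (product of roots) = c/a = 1/(0.29) = 3.448276, so |z| = sqrt(3.448276) = 1.857 for both roots.
Moduli of all roots: 2.5000, 1.8570, 1.8570.
All moduli strictly greater than 1? Yes.
Verdict: Invertible.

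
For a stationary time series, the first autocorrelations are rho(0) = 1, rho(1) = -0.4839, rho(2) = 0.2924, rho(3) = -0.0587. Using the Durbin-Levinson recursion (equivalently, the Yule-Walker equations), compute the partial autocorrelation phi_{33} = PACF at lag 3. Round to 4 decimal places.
\phi_{33} = 0.1429

The PACF at lag k is phi_{kk}, the last component of the solution
to the Yule-Walker system G_k phi = r_k where
  (G_k)_{ij} = rho(|i - j|), (r_k)_i = rho(i), i,j = 1..k.
Equivalently, Durbin-Levinson gives phi_{kk} iteratively:
  phi_{11} = rho(1)
  phi_{kk} = [rho(k) - sum_{j=1..k-1} phi_{k-1,j} rho(k-j)]
            / [1 - sum_{j=1..k-1} phi_{k-1,j} rho(j)],
  phi_{k,j} = phi_{k-1,j} - phi_{kk} phi_{k-1,k-j},  j = 1..k-1.
Step k = 1:
  phi_11 = rho(1) = -0.4839.
Step k = 2:
  phi_22 = [rho(2) - phi_11 rho(1)] / [1 - phi_11 rho(1)] = [0.2924 - (-0.4839)(-0.4839)] / [1 - (-0.4839)(-0.4839)]
         = 0.05824079 / 0.76584079 = 0.076048.
  Update: phi_21 = phi_11 - phi_22 phi_11 = -0.4839 - (0.076048)(-0.4839) = -0.4471.
Step k = 3:
  phi_33 = [rho(3) - phi_21 rho(2) - phi_22 rho(1)] / [1 - phi_21 rho(1) - phi_22 rho(2)]
    numerator   = -0.0587 - (-0.4471)(0.2924) - (0.076048)(-0.4839) = 0.10883183
    denominator = 1 - (-0.4471)(-0.4839) - (0.076048)(0.2924) = 0.76141168
  phi_33 = 0.10883183 / 0.76141168 = 0.1429.
Therefore phi_{33} = 0.1429.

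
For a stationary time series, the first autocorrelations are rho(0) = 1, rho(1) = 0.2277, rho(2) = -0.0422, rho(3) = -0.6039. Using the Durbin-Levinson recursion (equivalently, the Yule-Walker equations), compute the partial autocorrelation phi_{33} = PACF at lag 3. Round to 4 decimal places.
\phi_{33} = -0.6079

The PACF at lag k is phi_{kk}, the last component of the solution
to the Yule-Walker system G_k phi = r_k where
  (G_k)_{ij} = rho(|i - j|), (r_k)_i = rho(i), i,j = 1..k.
Equivalently, Durbin-Levinson gives phi_{kk} iteratively:
  phi_{11} = rho(1)
  phi_{kk} = [rho(k) - sum_{j=1..k-1} phi_{k-1,j} rho(k-j)]
            / [1 - sum_{j=1..k-1} phi_{k-1,j} rho(j)],
  phi_{k,j} = phi_{k-1,j} - phi_{kk} phi_{k-1,k-j},  j = 1..k-1.
Step k = 1:
  phi_11 = rho(1) = 0.2277.
Step k = 2:
  phi_22 = [rho(2) - phi_11 rho(1)] / [1 - phi_11 rho(1)] = [-0.0422 - (0.2277)(0.2277)] / [1 - (0.2277)(0.2277)]
         = -0.09404729 / 0.94815271 = -0.09919.
  Update: phi_21 = phi_11 - phi_22 phi_11 = 0.2277 - (-0.09919)(0.2277) = 0.250286.
Step k = 3:
  phi_33 = [rho(3) - phi_21 rho(2) - phi_22 rho(1)] / [1 - phi_21 rho(1) - phi_22 rho(2)]
    numerator   = -0.6039 - (0.250286)(-0.0422) - (-0.09919)(0.2277) = -0.57075238
    denominator = 1 - (0.250286)(0.2277) - (-0.09919)(-0.0422) = 0.93882416
  phi_33 = -0.57075238 / 0.93882416 = -0.6079.
Therefore phi_{33} = -0.6079.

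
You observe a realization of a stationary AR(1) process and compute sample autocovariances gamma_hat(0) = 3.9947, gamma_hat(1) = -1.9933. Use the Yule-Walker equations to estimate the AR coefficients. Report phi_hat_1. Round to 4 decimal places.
\hat\phi_{1} = -0.4990

The Yule-Walker equations for an AR(p) process read, in matrix form,
  Gamma_p phi = r_p,   with   (Gamma_p)_{ij} = gamma(|i - j|),
                       (r_p)_i = gamma(i),   i,j = 1..p.
Substitute the sample gammas (Toeplitz matrix and right-hand side of size 1):
  Gamma_p = [[3.9947]]
  r_p     = [-1.9933]
With p = 1 this is the single equation gamma(0) phi_1 = gamma(1):
  phi_hat_1 = gamma(1) / gamma(0) = -1.9933 / 3.9947 = -0.4990.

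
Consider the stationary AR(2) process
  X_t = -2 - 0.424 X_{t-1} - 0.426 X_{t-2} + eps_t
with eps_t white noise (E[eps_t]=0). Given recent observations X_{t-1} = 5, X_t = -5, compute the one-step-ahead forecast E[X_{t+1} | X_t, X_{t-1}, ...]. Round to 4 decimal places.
E[X_{t+1} \mid \mathcal F_t] = -2.0100

For an AR(p) model X_t = c + sum_i phi_i X_{t-i} + eps_t, the
one-step-ahead conditional mean is
  E[X_{t+1} | X_t, ...] = c + sum_i phi_i X_{t+1-i}.
Substitute known values:
  E[X_{t+1} | ...] = -2 + (-0.424) * (-5) + (-0.426) * (5)
                   = -2.0100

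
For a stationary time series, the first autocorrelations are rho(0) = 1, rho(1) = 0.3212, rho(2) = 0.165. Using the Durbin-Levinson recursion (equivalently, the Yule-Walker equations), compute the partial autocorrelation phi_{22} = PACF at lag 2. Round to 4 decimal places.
\phi_{22} = 0.0689

The PACF at lag k is phi_{kk}, the last component of the solution
to the Yule-Walker system G_k phi = r_k where
  (G_k)_{ij} = rho(|i - j|), (r_k)_i = rho(i), i,j = 1..k.
Equivalently, Durbin-Levinson gives phi_{kk} iteratively:
  phi_{11} = rho(1)
  phi_{kk} = [rho(k) - sum_{j=1..k-1} phi_{k-1,j} rho(k-j)]
            / [1 - sum_{j=1..k-1} phi_{k-1,j} rho(j)],
  phi_{k,j} = phi_{k-1,j} - phi_{kk} phi_{k-1,k-j},  j = 1..k-1.
Step k = 1:
  phi_11 = rho(1) = 0.3212.
Step k = 2:
  phi_22 = [rho(2) - phi_11 rho(1)] / [1 - phi_11 rho(1)] = [0.165 - (0.3212)(0.3212)] / [1 - (0.3212)(0.3212)]
         = 0.06183056 / 0.89683056 = 0.0689.
Therefore phi_{22} = 0.0689.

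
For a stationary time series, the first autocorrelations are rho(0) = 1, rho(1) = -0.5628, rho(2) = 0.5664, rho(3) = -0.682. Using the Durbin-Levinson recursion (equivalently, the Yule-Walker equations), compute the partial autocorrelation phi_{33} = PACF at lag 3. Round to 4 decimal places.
\phi_{33} = -0.4629

The PACF at lag k is phi_{kk}, the last component of the solution
to the Yule-Walker system G_k phi = r_k where
  (G_k)_{ij} = rho(|i - j|), (r_k)_i = rho(i), i,j = 1..k.
Equivalently, Durbin-Levinson gives phi_{kk} iteratively:
  phi_{11} = rho(1)
  phi_{kk} = [rho(k) - sum_{j=1..k-1} phi_{k-1,j} rho(k-j)]
            / [1 - sum_{j=1..k-1} phi_{k-1,j} rho(j)],
  phi_{k,j} = phi_{k-1,j} - phi_{kk} phi_{k-1,k-j},  j = 1..k-1.
Step k = 1:
  phi_11 = rho(1) = -0.5628.
Step k = 2:
  phi_22 = [rho(2) - phi_11 rho(1)] / [1 - phi_11 rho(1)] = [0.5664 - (-0.5628)(-0.5628)] / [1 - (-0.5628)(-0.5628)]
         = 0.24965616 / 0.68325616 = 0.365392.
  Update: phi_21 = phi_11 - phi_22 phi_11 = -0.5628 - (0.365392)(-0.5628) = -0.357158.
Step k = 3:
  phi_33 = [rho(3) - phi_21 rho(2) - phi_22 rho(1)] / [1 - phi_21 rho(1) - phi_22 rho(2)]
    numerator   = -0.682 - (-0.357158)(0.5664) - (0.365392)(-0.5628) = -0.2740635
    denominator = 1 - (-0.357158)(-0.5628) - (0.365392)(0.5664) = 0.59203386
  phi_33 = -0.2740635 / 0.59203386 = -0.4629.
Therefore phi_{33} = -0.4629.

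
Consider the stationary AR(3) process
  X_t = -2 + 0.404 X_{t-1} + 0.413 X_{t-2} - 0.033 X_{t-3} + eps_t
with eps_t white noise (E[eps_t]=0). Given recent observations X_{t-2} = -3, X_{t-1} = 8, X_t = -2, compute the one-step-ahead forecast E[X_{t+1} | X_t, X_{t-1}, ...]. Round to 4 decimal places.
E[X_{t+1} \mid \mathcal F_t] = 0.5950

For an AR(p) model X_t = c + sum_i phi_i X_{t-i} + eps_t, the
one-step-ahead conditional mean is
  E[X_{t+1} | X_t, ...] = c + sum_i phi_i X_{t+1-i}.
Substitute known values:
  E[X_{t+1} | ...] = -2 + (0.404) * (-2) + (0.413) * (8) + (-0.033) * (-3)
                   = 0.5950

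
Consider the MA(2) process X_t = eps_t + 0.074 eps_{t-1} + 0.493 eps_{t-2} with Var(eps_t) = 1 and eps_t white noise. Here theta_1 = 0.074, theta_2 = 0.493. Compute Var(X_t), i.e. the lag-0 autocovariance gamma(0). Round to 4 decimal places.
\gamma(0) = 1.2485

For an MA(q) process X_t = eps_t + sum_i theta_i eps_{t-i} with
Var(eps_t) = sigma^2, the variance is
  gamma(0) = sigma^2 * (1 + sum_i theta_i^2).
  sum_i theta_i^2 = (0.074)^2 + (0.493)^2 = 0.005476 + 0.243049 = 0.248525.
  gamma(0) = 1 * (1 + 0.248525) = 1 * 1.248525 = 1.248525, which rounds to 1.2485.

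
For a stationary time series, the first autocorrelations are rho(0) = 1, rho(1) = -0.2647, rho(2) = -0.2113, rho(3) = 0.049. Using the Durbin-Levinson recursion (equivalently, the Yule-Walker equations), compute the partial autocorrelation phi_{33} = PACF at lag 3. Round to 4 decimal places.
\phi_{33} = -0.1230

The PACF at lag k is phi_{kk}, the last component of the solution
to the Yule-Walker system G_k phi = r_k where
  (G_k)_{ij} = rho(|i - j|), (r_k)_i = rho(i), i,j = 1..k.
Equivalently, Durbin-Levinson gives phi_{kk} iteratively:
  phi_{11} = rho(1)
  phi_{kk} = [rho(k) - sum_{j=1..k-1} phi_{k-1,j} rho(k-j)]
            / [1 - sum_{j=1..k-1} phi_{k-1,j} rho(j)],
  phi_{k,j} = phi_{k-1,j} - phi_{kk} phi_{k-1,k-j},  j = 1..k-1.
Step k = 1:
  phi_11 = rho(1) = -0.2647.
Step k = 2:
  phi_22 = [rho(2) - phi_11 rho(1)] / [1 - phi_11 rho(1)] = [-0.2113 - (-0.2647)(-0.2647)] / [1 - (-0.2647)(-0.2647)]
         = -0.28136609 / 0.92993391 = -0.302566.
  Update: phi_21 = phi_11 - phi_22 phi_11 = -0.2647 - (-0.302566)(-0.2647) = -0.344789.
Step k = 3:
  phi_33 = [rho(3) - phi_21 rho(2) - phi_22 rho(1)] / [1 - phi_21 rho(1) - phi_22 rho(2)]
    numerator   = 0.049 - (-0.344789)(-0.2113) - (-0.302566)(-0.2647) = -0.10394308
    denominator = 1 - (-0.344789)(-0.2647) - (-0.302566)(-0.2113) = 0.84480219
  phi_33 = -0.10394308 / 0.84480219 = -0.123.
Therefore phi_{33} = -0.1230.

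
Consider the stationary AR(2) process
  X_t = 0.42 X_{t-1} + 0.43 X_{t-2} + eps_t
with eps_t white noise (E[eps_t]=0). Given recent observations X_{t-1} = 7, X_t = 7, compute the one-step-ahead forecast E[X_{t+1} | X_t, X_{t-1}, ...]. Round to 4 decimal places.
E[X_{t+1} \mid \mathcal F_t] = 5.9500

For an AR(p) model X_t = c + sum_i phi_i X_{t-i} + eps_t, the
one-step-ahead conditional mean is
  E[X_{t+1} | X_t, ...] = c + sum_i phi_i X_{t+1-i}.
Substitute known values:
  E[X_{t+1} | ...] = (0.42) * (7) + (0.43) * (7)
                   = 5.9500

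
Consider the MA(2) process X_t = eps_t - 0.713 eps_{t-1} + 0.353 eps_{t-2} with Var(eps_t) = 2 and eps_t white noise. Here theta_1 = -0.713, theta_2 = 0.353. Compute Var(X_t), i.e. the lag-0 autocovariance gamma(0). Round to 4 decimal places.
\gamma(0) = 3.2660

For an MA(q) process X_t = eps_t + sum_i theta_i eps_{t-i} with
Var(eps_t) = sigma^2, the variance is
  gamma(0) = sigma^2 * (1 + sum_i theta_i^2).
  sum_i theta_i^2 = (-0.713)^2 + (0.353)^2 = 0.508369 + 0.124609 = 0.632978.
  gamma(0) = 2 * (1 + 0.632978) = 2 * 1.632978 = 3.265956, which rounds to 3.2660.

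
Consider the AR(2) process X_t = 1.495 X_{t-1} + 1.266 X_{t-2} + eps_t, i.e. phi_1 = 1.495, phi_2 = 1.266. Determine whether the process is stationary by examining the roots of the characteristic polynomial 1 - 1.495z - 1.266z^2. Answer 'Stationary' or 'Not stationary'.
\text{Not stationary}

The AR(p) characteristic polynomial is P(z) = 1 - 1.495z - 1.266z^2.
Stationarity requires all roots to lie outside the unit circle, i.e. |z| > 1 for every root.
Set 1 + (-1.495) z + (-1.266) z^2 = 0, i.e. a z^2 + b z + c = 0 with a = -1.266, b = -1.495, c = 1.
Discriminant D = b^2 - 4ac = (-1.495)^2 - 4*(-1.266)*1 = 2.235025 - (-5.064) = 7.299025.
D >= 0, so the roots are real: z = (-b +/- sqrt(D)) / (2a) = (1.495 +/- 2.701671) / (-2.532).
  z_1 = (1.495 + 2.701671) / (-2.532) = -1.6575,   |z_1| = 1.6575.
  z_2 = (1.495 - 2.701671) / (-2.532) = 0.4766,   |z_2| = 0.4766.
Moduli of all roots: 1.6575, 0.4766.
All moduli strictly greater than 1? No.
Verdict: Not stationary.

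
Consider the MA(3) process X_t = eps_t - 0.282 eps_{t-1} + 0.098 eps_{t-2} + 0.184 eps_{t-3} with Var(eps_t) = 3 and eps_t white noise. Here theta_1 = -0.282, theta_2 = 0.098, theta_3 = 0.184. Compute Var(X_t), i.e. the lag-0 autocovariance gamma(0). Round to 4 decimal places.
\gamma(0) = 3.3690

For an MA(q) process X_t = eps_t + sum_i theta_i eps_{t-i} with
Var(eps_t) = sigma^2, the variance is
  gamma(0) = sigma^2 * (1 + sum_i theta_i^2).
  sum_i theta_i^2 = (-0.282)^2 + (0.098)^2 + (0.184)^2 = 0.079524 + 0.009604 + 0.033856 = 0.122984.
  gamma(0) = 3 * (1 + 0.122984) = 3 * 1.122984 = 3.368952, which rounds to 3.3690.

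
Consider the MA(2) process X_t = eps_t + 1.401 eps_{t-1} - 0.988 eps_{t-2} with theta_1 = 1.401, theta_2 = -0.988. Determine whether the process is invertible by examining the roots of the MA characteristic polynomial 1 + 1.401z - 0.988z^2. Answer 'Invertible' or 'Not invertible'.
\text{Not invertible}

The MA(q) characteristic polynomial is P(z) = 1 + 1.401z - 0.988z^2.
Invertibility requires all roots to lie outside the unit circle, i.e. |z| > 1 for every root.
Set 1 + (1.401) z + (-0.988) z^2 = 0, i.e. a z^2 + b z + c = 0 with a = -0.988, b = 1.401, c = 1.
Discriminant D = b^2 - 4ac = (1.401)^2 - 4*(-0.988)*1 = 1.962801 - (-3.952) = 5.914801.
D >= 0, so the roots are real: z = (-b +/- sqrt(D)) / (2a) = (-1.401 +/- 2.432036) / (-1.976).
  z_1 = (-1.401 + 2.432036) / (-1.976) = -0.5218,   |z_1| = 0.5218.
  z_2 = (-1.401 - 2.432036) / (-1.976) = 1.9398,   |z_2| = 1.9398.
Moduli of all roots: 0.5218, 1.9398.
All moduli strictly greater than 1? No.
Verdict: Not invertible.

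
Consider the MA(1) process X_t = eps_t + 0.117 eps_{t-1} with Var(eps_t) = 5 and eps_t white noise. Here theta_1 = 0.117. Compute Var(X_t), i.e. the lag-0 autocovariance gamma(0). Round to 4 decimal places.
\gamma(0) = 5.0684

For an MA(q) process X_t = eps_t + sum_i theta_i eps_{t-i} with
Var(eps_t) = sigma^2, the variance is
  gamma(0) = sigma^2 * (1 + sum_i theta_i^2).
  sum_i theta_i^2 = (0.117)^2 = 0.013689.
  gamma(0) = 5 * (1 + 0.013689) = 5 * 1.013689 = 5.068445, which rounds to 5.0684.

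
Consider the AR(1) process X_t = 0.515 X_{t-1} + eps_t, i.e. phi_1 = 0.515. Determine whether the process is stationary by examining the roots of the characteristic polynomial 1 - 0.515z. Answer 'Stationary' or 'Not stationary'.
\text{Stationary}

The AR(p) characteristic polynomial is P(z) = 1 - 0.515z.
Stationarity requires all roots to lie outside the unit circle, i.e. |z| > 1 for every root.
This is linear in z: 1 + (-0.515) z = 0  =>  z = -1/(-0.515) = 1.941748,  |z| = 1.941748.
Moduli of all roots: 1.9417.
All moduli strictly greater than 1? Yes.
Verdict: Stationary.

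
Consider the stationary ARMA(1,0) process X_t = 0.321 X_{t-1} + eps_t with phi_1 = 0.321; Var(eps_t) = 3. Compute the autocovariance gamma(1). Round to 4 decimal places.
\gamma(1) = 1.0736

Multiply the model equation by X_{t-k} and take expectations. With theta_0 = psi_0 = 1 and psi_j the MA(infinity) weights, this gives
  gamma(k) - sum_i phi_i gamma(k-i) = c_k,
  c_k = sigma^2 * sum_{j=k..q} theta_j psi_{j-k}   (c_k = 0 for k > q),
using gamma(-m) = gamma(m).
Pure AR (q = 0): c_0 = sigma^2 = 3, c_k = 0 for k >= 1.
Equations for k = 0 and k = 1 (AR order 1):
  gamma(0) = phi_1 gamma(1) + c_0
  gamma(1) = phi_1 gamma(0) + c_1
Substituting the second into the first: gamma(0) (1 - phi_1^2) = c_0 + phi_1 c_1, so
  gamma(0) = c_0 / (1 - phi_1^2) = 3 / (1 - (0.321)^2) = 3 / 0.896959 = 3.344634.
  gamma(1) = phi_1 gamma(0) = (0.321)(3.344634) = 1.073628.
Therefore gamma(1) = 1.0736 (to 4 decimal places).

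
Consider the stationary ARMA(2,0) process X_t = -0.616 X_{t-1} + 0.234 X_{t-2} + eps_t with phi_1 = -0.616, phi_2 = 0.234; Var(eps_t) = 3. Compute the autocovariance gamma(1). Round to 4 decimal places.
\gamma(1) = -7.2242

Multiply the model equation by X_{t-k} and take expectations. With theta_0 = psi_0 = 1 and psi_j the MA(infinity) weights, this gives
  gamma(k) - sum_i phi_i gamma(k-i) = c_k,
  c_k = sigma^2 * sum_{j=k..q} theta_j psi_{j-k}   (c_k = 0 for k > q),
using gamma(-m) = gamma(m).
Pure AR (q = 0): c_0 = sigma^2 = 3, c_k = 0 for k >= 1.
Equations for k = 0, 1, 2 (AR order 2, c_2 = 0):
  (E0) gamma(0) = phi_1 gamma(1) + phi_2 gamma(2) + c_0
  (E1) gamma(1) = phi_1 gamma(0) + phi_2 gamma(1) + c_1
  (E2) gamma(2) = phi_1 gamma(1) + phi_2 gamma(0)
From (E1): gamma(1) = A gamma(0) + B with
  A = phi_1 / (1 - phi_2) = -0.616 / 0.766 = -0.804178,   B = c_1 / (1 - phi_2) = 0 / 0.766 = 0.
Insert (E2) into (E0): gamma(0) (1 - phi_2^2) = phi_1 (1 + phi_2) gamma(1) + c_0.
  phi_1 (1 + phi_2) = (-0.616)(1.234) = -0.760144,   1 - phi_2^2 = 0.945244.
Replace gamma(1) by A gamma(0) + B and collect gamma(0):
  gamma(0) [0.945244 - (-0.760144)(-0.804178)] = c_0 = 3
  gamma(0) * 0.333953 = 3
  gamma(0) = 3 / 0.333953 = 8.983293.
  gamma(1) = A gamma(0) = (-0.804178)(8.983293) = -7.224162.
Therefore gamma(1) = -7.2242 (to 4 decimal places).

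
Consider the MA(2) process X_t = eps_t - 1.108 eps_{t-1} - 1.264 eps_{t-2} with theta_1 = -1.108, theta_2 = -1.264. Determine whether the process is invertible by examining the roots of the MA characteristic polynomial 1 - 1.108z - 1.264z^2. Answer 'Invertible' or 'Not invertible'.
\text{Not invertible}

The MA(q) characteristic polynomial is P(z) = 1 - 1.108z - 1.264z^2.
Invertibility requires all roots to lie outside the unit circle, i.e. |z| > 1 for every root.
Set 1 + (-1.108) z + (-1.264) z^2 = 0, i.e. a z^2 + b z + c = 0 with a = -1.264, b = -1.108, c = 1.
Discriminant D = b^2 - 4ac = (-1.108)^2 - 4*(-1.264)*1 = 1.227664 - (-5.056) = 6.283664.
D >= 0, so the roots are real: z = (-b +/- sqrt(D)) / (2a) = (1.108 +/- 2.506724) / (-2.528).
  z_1 = (1.108 + 2.506724) / (-2.528) = -1.4299,   |z_1| = 1.4299.
  z_2 = (1.108 - 2.506724) / (-2.528) = 0.5533,   |z_2| = 0.5533.
Moduli of all roots: 1.4299, 0.5533.
All moduli strictly greater than 1? No.
Verdict: Not invertible.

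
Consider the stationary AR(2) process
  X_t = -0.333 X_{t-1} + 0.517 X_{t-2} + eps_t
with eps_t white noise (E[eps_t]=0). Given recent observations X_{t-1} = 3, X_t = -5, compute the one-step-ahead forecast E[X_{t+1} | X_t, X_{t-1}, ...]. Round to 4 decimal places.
E[X_{t+1} \mid \mathcal F_t] = 3.2160

For an AR(p) model X_t = c + sum_i phi_i X_{t-i} + eps_t, the
one-step-ahead conditional mean is
  E[X_{t+1} | X_t, ...] = c + sum_i phi_i X_{t+1-i}.
Substitute known values:
  E[X_{t+1} | ...] = (-0.333) * (-5) + (0.517) * (3)
                   = 3.2160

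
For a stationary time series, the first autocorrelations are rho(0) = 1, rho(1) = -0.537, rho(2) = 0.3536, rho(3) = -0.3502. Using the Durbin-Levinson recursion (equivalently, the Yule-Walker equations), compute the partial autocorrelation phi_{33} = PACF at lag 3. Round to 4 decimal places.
\phi_{33} = -0.1821

The PACF at lag k is phi_{kk}, the last component of the solution
to the Yule-Walker system G_k phi = r_k where
  (G_k)_{ij} = rho(|i - j|), (r_k)_i = rho(i), i,j = 1..k.
Equivalently, Durbin-Levinson gives phi_{kk} iteratively:
  phi_{11} = rho(1)
  phi_{kk} = [rho(k) - sum_{j=1..k-1} phi_{k-1,j} rho(k-j)]
            / [1 - sum_{j=1..k-1} phi_{k-1,j} rho(j)],
  phi_{k,j} = phi_{k-1,j} - phi_{kk} phi_{k-1,k-j},  j = 1..k-1.
Step k = 1:
  phi_11 = rho(1) = -0.537.
Step k = 2:
  phi_22 = [rho(2) - phi_11 rho(1)] / [1 - phi_11 rho(1)] = [0.3536 - (-0.537)(-0.537)] / [1 - (-0.537)(-0.537)]
         = 0.065231 / 0.711631 = 0.091664.
  Update: phi_21 = phi_11 - phi_22 phi_11 = -0.537 - (0.091664)(-0.537) = -0.487776.
Step k = 3:
  phi_33 = [rho(3) - phi_21 rho(2) - phi_22 rho(1)] / [1 - phi_21 rho(1) - phi_22 rho(2)]
    numerator   = -0.3502 - (-0.487776)(0.3536) - (0.091664)(-0.537) = -0.12849866
    denominator = 1 - (-0.487776)(-0.537) - (0.091664)(0.3536) = 0.70565166
  phi_33 = -0.12849866 / 0.70565166 = -0.1821.
Therefore phi_{33} = -0.1821.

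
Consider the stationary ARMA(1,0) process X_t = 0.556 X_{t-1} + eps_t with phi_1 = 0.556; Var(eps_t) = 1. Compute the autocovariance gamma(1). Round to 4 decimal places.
\gamma(1) = 0.8048

Multiply the model equation by X_{t-k} and take expectations. With theta_0 = psi_0 = 1 and psi_j the MA(infinity) weights, this gives
  gamma(k) - sum_i phi_i gamma(k-i) = c_k,
  c_k = sigma^2 * sum_{j=k..q} theta_j psi_{j-k}   (c_k = 0 for k > q),
using gamma(-m) = gamma(m).
Pure AR (q = 0): c_0 = sigma^2 = 1, c_k = 0 for k >= 1.
Equations for k = 0 and k = 1 (AR order 1):
  gamma(0) = phi_1 gamma(1) + c_0
  gamma(1) = phi_1 gamma(0) + c_1
Substituting the second into the first: gamma(0) (1 - phi_1^2) = c_0 + phi_1 c_1, so
  gamma(0) = c_0 / (1 - phi_1^2) = 1 / (1 - (0.556)^2) = 1 / 0.690864 = 1.447463.
  gamma(1) = phi_1 gamma(0) = (0.556)(1.447463) = 0.804789.
Therefore gamma(1) = 0.8048 (to 4 decimal places).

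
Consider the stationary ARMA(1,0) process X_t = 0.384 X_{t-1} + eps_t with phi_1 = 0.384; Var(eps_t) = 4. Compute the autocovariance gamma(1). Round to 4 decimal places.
\gamma(1) = 1.8017

Multiply the model equation by X_{t-k} and take expectations. With theta_0 = psi_0 = 1 and psi_j the MA(infinity) weights, this gives
  gamma(k) - sum_i phi_i gamma(k-i) = c_k,
  c_k = sigma^2 * sum_{j=k..q} theta_j psi_{j-k}   (c_k = 0 for k > q),
using gamma(-m) = gamma(m).
Pure AR (q = 0): c_0 = sigma^2 = 4, c_k = 0 for k >= 1.
Equations for k = 0 and k = 1 (AR order 1):
  gamma(0) = phi_1 gamma(1) + c_0
  gamma(1) = phi_1 gamma(0) + c_1
Substituting the second into the first: gamma(0) (1 - phi_1^2) = c_0 + phi_1 c_1, so
  gamma(0) = c_0 / (1 - phi_1^2) = 4 / (1 - (0.384)^2) = 4 / 0.852544 = 4.69184.
  gamma(1) = phi_1 gamma(0) = (0.384)(4.69184) = 1.801667.
Therefore gamma(1) = 1.8017 (to 4 decimal places).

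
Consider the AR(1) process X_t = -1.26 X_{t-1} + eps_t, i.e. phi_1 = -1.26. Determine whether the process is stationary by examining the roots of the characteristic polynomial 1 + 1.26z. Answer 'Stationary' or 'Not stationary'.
\text{Not stationary}

The AR(p) characteristic polynomial is P(z) = 1 + 1.26z.
Stationarity requires all roots to lie outside the unit circle, i.e. |z| > 1 for every root.
This is linear in z: 1 + (1.26) z = 0  =>  z = -1/(1.26) = -0.793651,  |z| = 0.793651.
Moduli of all roots: 0.7937.
All moduli strictly greater than 1? No.
Verdict: Not stationary.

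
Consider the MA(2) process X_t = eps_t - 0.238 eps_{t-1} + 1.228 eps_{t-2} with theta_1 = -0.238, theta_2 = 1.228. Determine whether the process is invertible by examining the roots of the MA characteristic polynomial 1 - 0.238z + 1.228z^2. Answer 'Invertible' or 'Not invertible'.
\text{Not invertible}

The MA(q) characteristic polynomial is P(z) = 1 - 0.238z + 1.228z^2.
Invertibility requires all roots to lie outside the unit circle, i.e. |z| > 1 for every root.
Set 1 + (-0.238) z + (1.228) z^2 = 0, i.e. a z^2 + b z + c = 0 with a = 1.228, b = -0.238, c = 1.
Discriminant D = b^2 - 4ac = (-0.238)^2 - 4*(1.228)*1 = 0.056644 - (4.912) = -4.855356.
D < 0, so the roots are the complex-conjugate pair z = (-b +/- i sqrt(-D)) / (2a) = 0.0969 +/- 0.8972i.
For a conjugate pair |z|^2 = z * conj(z) = (product of roots) = c/a = 1/(1.228) = 0.814332, so |z| = sqrt(0.814332) = 0.9024 for both roots.
Moduli of all roots: 0.9024, 0.9024.
All moduli strictly greater than 1? No.
Verdict: Not invertible.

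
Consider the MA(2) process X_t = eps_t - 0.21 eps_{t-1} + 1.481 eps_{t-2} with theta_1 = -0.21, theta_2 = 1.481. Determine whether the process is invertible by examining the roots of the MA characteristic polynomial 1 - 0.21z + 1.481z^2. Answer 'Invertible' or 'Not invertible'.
\text{Not invertible}

The MA(q) characteristic polynomial is P(z) = 1 - 0.21z + 1.481z^2.
Invertibility requires all roots to lie outside the unit circle, i.e. |z| > 1 for every root.
Set 1 + (-0.21) z + (1.481) z^2 = 0, i.e. a z^2 + b z + c = 0 with a = 1.481, b = -0.21, c = 1.
Discriminant D = b^2 - 4ac = (-0.21)^2 - 4*(1.481)*1 = 0.0441 - (5.924) = -5.8799.
D < 0, so the roots are the complex-conjugate pair z = (-b +/- i sqrt(-D)) / (2a) = 0.0709 +/- 0.8187i.
For a conjugate pair |z|^2 = z * conj(z) = (product of roots) = c/a = 1/(1.481) = 0.675219, so |z| = sqrt(0.675219) = 0.8217 for both roots.
Moduli of all roots: 0.8217, 0.8217.
All moduli strictly greater than 1? No.
Verdict: Not invertible.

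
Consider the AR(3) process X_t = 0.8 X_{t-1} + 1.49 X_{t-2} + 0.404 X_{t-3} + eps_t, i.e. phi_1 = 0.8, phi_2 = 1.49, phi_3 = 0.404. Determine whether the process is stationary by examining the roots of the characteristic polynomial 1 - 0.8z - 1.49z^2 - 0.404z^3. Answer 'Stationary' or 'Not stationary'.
\text{Not stationary}

The AR(p) characteristic polynomial is P(z) = 1 - 0.8z - 1.49z^2 - 0.404z^3.
Stationarity requires all roots to lie outside the unit circle, i.e. |z| > 1 for every root.
Degree 3: look for a simple real root z0 first, then factor out (1 - z/z0) and solve the remaining quadratic.
Testing z0 = -2.5: P(-2.5) = 1 + (-0.8)(-2.5) + (-1.49)(-2.5)^2 + (-0.404)(-2.5)^3
  = 1 + (2) + (-9.3125) + (6.3125) = 0.  So z_0 = -2.5 is a root, |z_0| = 2.5.
Divide out the factor (1 + 0.4 z) = (1 - z/z0) (since 1/z0 = -0.4):
  P(z) = (1 + 0.4 z)(1 + (-1.2) z + (-1.01) z^2)
  [check: z-coef -1.2 - (-0.4) = -0.8; z^2-coef -1.01 - (-0.4)(-1.2) = -1.49; z^3-coef -(-0.4)(-1.01) = -0.404.]
Remaining roots from the quadratic factor 1 + (-1.2) z + (-1.01) z^2:
  Set 1 + (-1.2) z + (-1.01) z^2 = 0, i.e. a z^2 + b z + c = 0 with a = -1.01, b = -1.2, c = 1.
  Discriminant D = b^2 - 4ac = (-1.2)^2 - 4*(-1.01)*1 = 1.44 - (-4.04) = 5.48.
  D >= 0, so the roots are real: z = (-b +/- sqrt(D)) / (2a) = (1.2 +/- 2.34094) / (-2.02).
    z_1 = (1.2 + 2.34094) / (-2.02) = -1.7529,   |z_1| = 1.7529.
    z_2 = (1.2 - 2.34094) / (-2.02) = 0.5648,   |z_2| = 0.5648.
Moduli of all roots: 2.5000, 1.7529, 0.5648.
All moduli strictly greater than 1? No.
Verdict: Not stationary.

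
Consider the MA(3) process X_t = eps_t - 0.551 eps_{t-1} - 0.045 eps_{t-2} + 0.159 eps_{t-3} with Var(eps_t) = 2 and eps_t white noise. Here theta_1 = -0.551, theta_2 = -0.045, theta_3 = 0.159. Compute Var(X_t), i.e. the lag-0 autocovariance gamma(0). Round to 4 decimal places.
\gamma(0) = 2.6618

For an MA(q) process X_t = eps_t + sum_i theta_i eps_{t-i} with
Var(eps_t) = sigma^2, the variance is
  gamma(0) = sigma^2 * (1 + sum_i theta_i^2).
  sum_i theta_i^2 = (-0.551)^2 + (-0.045)^2 + (0.159)^2 = 0.303601 + 0.002025 + 0.025281 = 0.330907.
  gamma(0) = 2 * (1 + 0.330907) = 2 * 1.330907 = 2.661814, which rounds to 2.6618.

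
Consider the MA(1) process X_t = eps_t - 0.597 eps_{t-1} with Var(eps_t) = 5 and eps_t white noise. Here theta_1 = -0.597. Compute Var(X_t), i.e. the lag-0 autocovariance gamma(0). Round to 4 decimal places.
\gamma(0) = 6.7820

For an MA(q) process X_t = eps_t + sum_i theta_i eps_{t-i} with
Var(eps_t) = sigma^2, the variance is
  gamma(0) = sigma^2 * (1 + sum_i theta_i^2).
  sum_i theta_i^2 = (-0.597)^2 = 0.356409.
  gamma(0) = 5 * (1 + 0.356409) = 5 * 1.356409 = 6.782045, which rounds to 6.7820.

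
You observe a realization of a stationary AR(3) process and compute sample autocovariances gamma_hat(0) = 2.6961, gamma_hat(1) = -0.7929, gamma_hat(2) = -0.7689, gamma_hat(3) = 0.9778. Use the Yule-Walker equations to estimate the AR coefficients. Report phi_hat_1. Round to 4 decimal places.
\hat\phi_{1} = -0.3470

The Yule-Walker equations for an AR(p) process read, in matrix form,
  Gamma_p phi = r_p,   with   (Gamma_p)_{ij} = gamma(|i - j|),
                       (r_p)_i = gamma(i),   i,j = 1..p.
Substitute the sample gammas (Toeplitz matrix and right-hand side of size 3):
  Gamma_p = [[2.6961, -0.7929, -0.7689], [-0.7929, 2.6961, -0.7929], [-0.7689, -0.7929, 2.6961]]
  r_p     = [-0.7929, -0.7689, 0.9778]
Written out (R1..R3):
  (R1) 2.6961 phi_1 - 0.7929 phi_2 - 0.7689 phi_3 = -0.7929
  (R2) -0.7929 phi_1 + 2.6961 phi_2 - 0.7929 phi_3 = -0.7689
  (R3) -0.7689 phi_1 - 0.7929 phi_2 + 2.6961 phi_3 = 0.9778
Gaussian elimination:
  R2 <- R2 - (-0.7929/2.6961) R1 = R2 - (-0.294091) R1:  2.462915 phi_2 - 1.019027 phi_3 = -1.002085
  R3 <- R3 - (-0.7689/2.6961) R1 = R3 - (-0.28519) R1:  -1.019027 phi_2 + 2.476818 phi_3 = 0.751673
  R3 <- R3 - (-1.019027/2.462915) R2 = R3 - (-0.413748) R2:  2.055197 phi_3 = 0.337062
Back-substitution:
  phi_hat_3 = 0.337062 / 2.055197 = 0.164005
  phi_hat_2 = (-1.002085 - (-1.019027)(0.164005)) / 2.462915 = -0.339013
  phi_hat_1 = (-0.7929 - (-0.7929)(-0.339013) - (-0.7689)(0.164005)) / 2.6961 = -0.34702
So phi_hat = [-0.3470, -0.3390, 0.1640].
Therefore phi_hat_1 = -0.3470.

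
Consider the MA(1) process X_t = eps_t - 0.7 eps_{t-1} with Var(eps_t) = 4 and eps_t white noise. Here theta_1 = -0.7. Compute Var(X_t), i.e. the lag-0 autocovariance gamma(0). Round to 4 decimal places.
\gamma(0) = 5.9600

For an MA(q) process X_t = eps_t + sum_i theta_i eps_{t-i} with
Var(eps_t) = sigma^2, the variance is
  gamma(0) = sigma^2 * (1 + sum_i theta_i^2).
  sum_i theta_i^2 = (-0.7)^2 = 0.49.
  gamma(0) = 4 * (1 + 0.49) = 4 * 1.49 = 5.96, which rounds to 5.9600.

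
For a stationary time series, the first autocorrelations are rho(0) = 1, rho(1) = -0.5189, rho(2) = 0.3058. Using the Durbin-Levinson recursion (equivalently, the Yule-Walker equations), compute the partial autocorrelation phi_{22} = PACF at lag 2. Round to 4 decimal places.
\phi_{22} = 0.0500

The PACF at lag k is phi_{kk}, the last component of the solution
to the Yule-Walker system G_k phi = r_k where
  (G_k)_{ij} = rho(|i - j|), (r_k)_i = rho(i), i,j = 1..k.
Equivalently, Durbin-Levinson gives phi_{kk} iteratively:
  phi_{11} = rho(1)
  phi_{kk} = [rho(k) - sum_{j=1..k-1} phi_{k-1,j} rho(k-j)]
            / [1 - sum_{j=1..k-1} phi_{k-1,j} rho(j)],
  phi_{k,j} = phi_{k-1,j} - phi_{kk} phi_{k-1,k-j},  j = 1..k-1.
Step k = 1:
  phi_11 = rho(1) = -0.5189.
Step k = 2:
  phi_22 = [rho(2) - phi_11 rho(1)] / [1 - phi_11 rho(1)] = [0.3058 - (-0.5189)(-0.5189)] / [1 - (-0.5189)(-0.5189)]
         = 0.03654279 / 0.73074279 = 0.05.
Therefore phi_{22} = 0.0500.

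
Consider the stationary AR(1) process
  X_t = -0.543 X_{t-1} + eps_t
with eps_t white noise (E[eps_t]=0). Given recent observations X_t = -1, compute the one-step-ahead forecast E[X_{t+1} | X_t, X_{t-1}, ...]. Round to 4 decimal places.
E[X_{t+1} \mid \mathcal F_t] = 0.5430

For an AR(p) model X_t = c + sum_i phi_i X_{t-i} + eps_t, the
one-step-ahead conditional mean is
  E[X_{t+1} | X_t, ...] = c + sum_i phi_i X_{t+1-i}.
Substitute known values:
  E[X_{t+1} | ...] = (-0.543) * (-1)
                   = 0.5430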